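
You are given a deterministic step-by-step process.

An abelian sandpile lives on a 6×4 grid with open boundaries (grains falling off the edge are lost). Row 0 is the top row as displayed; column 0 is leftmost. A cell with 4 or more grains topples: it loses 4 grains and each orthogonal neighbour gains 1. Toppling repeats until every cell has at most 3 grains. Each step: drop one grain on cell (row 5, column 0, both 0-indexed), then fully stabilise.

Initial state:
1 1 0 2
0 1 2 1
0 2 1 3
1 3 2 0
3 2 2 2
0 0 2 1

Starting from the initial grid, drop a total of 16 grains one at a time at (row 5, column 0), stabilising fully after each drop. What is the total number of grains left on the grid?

gen 0: 1 1 0 2
0 1 2 1
0 2 1 3
1 3 2 0
3 2 2 2
0 0 2 1
gen 1: 1 1 0 2
0 1 2 1
0 2 1 3
1 3 2 0
3 2 2 2
1 0 2 1
gen 2: 1 1 0 2
0 1 2 1
0 2 1 3
1 3 2 0
3 2 2 2
2 0 2 1
gen 3: 1 1 0 2
0 1 2 1
0 2 1 3
1 3 2 0
3 2 2 2
3 0 2 1
gen 4: 1 1 0 2
0 1 2 1
0 2 1 3
2 3 2 0
0 3 2 2
1 1 2 1
gen 5: 1 1 0 2
0 1 2 1
0 2 1 3
2 3 2 0
0 3 2 2
2 1 2 1
gen 6: 1 1 0 2
0 1 2 1
0 2 1 3
2 3 2 0
0 3 2 2
3 1 2 1
gen 7: 1 1 0 2
0 1 2 1
0 2 1 3
2 3 2 0
1 3 2 2
0 2 2 1
gen 8: 1 1 0 2
0 1 2 1
0 2 1 3
2 3 2 0
1 3 2 2
1 2 2 1
gen 9: 1 1 0 2
0 1 2 1
0 2 1 3
2 3 2 0
1 3 2 2
2 2 2 1
gen 10: 1 1 0 2
0 1 2 1
0 2 1 3
2 3 2 0
1 3 2 2
3 2 2 1
gen 11: 1 1 0 2
0 1 2 1
0 2 1 3
2 3 2 0
2 3 2 2
0 3 2 1
gen 12: 1 1 0 2
0 1 2 1
0 2 1 3
2 3 2 0
2 3 2 2
1 3 2 1
gen 13: 1 1 0 2
0 1 2 1
0 2 1 3
2 3 2 0
2 3 2 2
2 3 2 1
gen 14: 1 1 0 2
0 1 2 1
0 2 1 3
2 3 2 0
2 3 2 2
3 3 2 1
gen 15: 1 1 0 2
0 1 2 1
1 3 1 3
0 1 3 0
1 2 3 2
2 1 3 1
gen 16: 1 1 0 2
0 1 2 1
1 3 1 3
0 1 3 0
1 2 3 2
3 1 3 1

36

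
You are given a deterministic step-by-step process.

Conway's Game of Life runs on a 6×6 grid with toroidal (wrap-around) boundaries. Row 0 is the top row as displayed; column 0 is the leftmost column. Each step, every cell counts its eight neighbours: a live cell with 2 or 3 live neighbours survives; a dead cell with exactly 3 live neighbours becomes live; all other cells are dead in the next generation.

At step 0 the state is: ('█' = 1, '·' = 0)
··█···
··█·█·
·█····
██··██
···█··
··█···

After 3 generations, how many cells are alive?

0) ··█···
··█·█·
·█····
██··██
···█··
··█···
1) ·██···
·███··
·████·
███·██
██████
··██··
2) ······
█···█·
······
······
······
·····█
3) ·····█
······
······
······
······
······

1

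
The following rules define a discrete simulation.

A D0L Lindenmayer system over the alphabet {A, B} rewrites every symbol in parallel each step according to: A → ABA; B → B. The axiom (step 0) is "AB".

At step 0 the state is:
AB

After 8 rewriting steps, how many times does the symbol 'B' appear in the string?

256

[0] AB
[1] ABAB
[2] ABABABAB
[3] ABABABABABABABAB
[4] ABABABABABABABABABABABABABABABAB
[5] ABABABABABABABABABABABABABABABABABABABABABABABABABABABABABABABAB
[6] ABABABABABABABABABABABABABABABABABABABABABABABABABABABABAB…ABABABABABABABABABABABABABABABABABABABABABABABABABABABABAB  (len 128)
[7] ABABABABABABABABABABABABABABABABABABABABABABABABABABABABAB…ABABABABABABABABABABABABABABABABABABABABABABABABABABABABAB  (len 256)
[8] ABABABABABABABABABABABABABABABABABABABABABABABABABABABABAB…ABABABABABABABABABABABABABABABABABABABABABABABABABABABABAB  (len 512)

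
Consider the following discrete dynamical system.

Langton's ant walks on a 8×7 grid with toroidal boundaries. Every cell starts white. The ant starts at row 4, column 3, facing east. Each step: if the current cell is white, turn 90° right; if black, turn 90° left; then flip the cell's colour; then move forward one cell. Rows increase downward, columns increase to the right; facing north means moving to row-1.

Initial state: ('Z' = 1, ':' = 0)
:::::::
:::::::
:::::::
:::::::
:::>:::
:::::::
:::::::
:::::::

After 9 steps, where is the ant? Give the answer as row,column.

step 0: :::::::
:::::::
:::::::
:::::::
:::>:::
:::::::
:::::::
:::::::
step 1: :::::::
:::::::
:::::::
:::::::
:::Z:::
:::v:::
:::::::
:::::::
step 2: :::::::
:::::::
:::::::
:::::::
:::Z:::
::<Z:::
:::::::
:::::::
step 3: :::::::
:::::::
:::::::
:::::::
::^Z:::
::ZZ:::
:::::::
:::::::
step 4: :::::::
:::::::
:::::::
:::::::
::Z>:::
::ZZ:::
:::::::
:::::::
step 5: :::::::
:::::::
:::::::
:::^:::
::Z::::
::ZZ:::
:::::::
:::::::
step 6: :::::::
:::::::
:::::::
:::Z>::
::Z::::
::ZZ:::
:::::::
:::::::
step 7: :::::::
:::::::
:::::::
:::ZZ::
::Z:v::
::ZZ:::
:::::::
:::::::
step 8: :::::::
:::::::
:::::::
:::ZZ::
::Z<Z::
::ZZ:::
:::::::
:::::::
step 9: :::::::
:::::::
:::::::
:::^Z::
::ZZZ::
::ZZ:::
:::::::
:::::::

3,3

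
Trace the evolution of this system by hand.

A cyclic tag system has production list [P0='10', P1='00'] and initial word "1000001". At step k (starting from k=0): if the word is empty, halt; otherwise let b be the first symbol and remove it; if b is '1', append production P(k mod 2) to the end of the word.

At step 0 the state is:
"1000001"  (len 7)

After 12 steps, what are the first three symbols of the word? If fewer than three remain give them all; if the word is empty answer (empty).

gen 0: "1000001"  (len 7)
gen 1: "00000110"  (len 8)
gen 2: "0000110"  (len 7)
gen 3: "000110"  (len 6)
gen 4: "00110"  (len 5)
gen 5: "0110"  (len 4)
gen 6: "110"  (len 3)
gen 7: "1010"  (len 4)
gen 8: "01000"  (len 5)
gen 9: "1000"  (len 4)
gen 10: "00000"  (len 5)
gen 11: "0000"  (len 4)
gen 12: "000"  (len 3)

000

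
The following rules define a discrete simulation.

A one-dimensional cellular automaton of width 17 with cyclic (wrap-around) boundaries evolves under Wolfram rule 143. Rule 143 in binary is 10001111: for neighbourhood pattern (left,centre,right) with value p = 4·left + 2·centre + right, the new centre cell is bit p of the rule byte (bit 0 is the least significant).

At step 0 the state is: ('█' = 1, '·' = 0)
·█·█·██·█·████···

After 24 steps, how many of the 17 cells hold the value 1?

8

t=0: ·█·█·██·█·████···
t=1: ██·█·█··█·███··██
t=2: █··█·█·██·██··███
t=3: ··██·█·█··█··████
t=4: ·██··█·█·██·████·
t=5: ██··██·█·█··███··
t=6: █··██··█·█·███··█
t=7: ··██··██·█·██··██
t=8: ·██··██··█·█··██·
t=9: ██··██··██·█·██··
t=10: █··██··██··█·█··█
t=11: ··██··██··██·█·██
t=12: ·██··██··██··█·█·
t=13: ██··██··██··██·█·
t=14: █··██··██··██··█·
t=15: █·██··██··██··██·
t=16: █·█··██··██··██··
t=17: █·█·██··██··██··█
t=18: ··█·█··██··██··██
t=19: ·██·█·██··██··██·
t=20: ██··█·█··██··██··
t=21: █··██·█·██··██··█
t=22: ··██··█·█··██··██
t=23: ·██··██·█·██··██·
t=24: ██··██··█·█··██··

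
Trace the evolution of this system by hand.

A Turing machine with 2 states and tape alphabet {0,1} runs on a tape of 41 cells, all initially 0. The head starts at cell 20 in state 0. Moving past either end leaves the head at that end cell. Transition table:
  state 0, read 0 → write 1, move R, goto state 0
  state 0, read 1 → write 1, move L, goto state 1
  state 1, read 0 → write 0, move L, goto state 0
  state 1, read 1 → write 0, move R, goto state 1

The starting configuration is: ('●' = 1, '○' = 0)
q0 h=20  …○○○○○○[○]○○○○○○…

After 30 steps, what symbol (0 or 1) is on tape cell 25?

step 0: q0 h=20  …○○○○○○[○]○○○○○○…
step 1: q0 h=21  …○○○○○●[○]○○○○○○…
step 2: q0 h=22  …○○○○●●[○]○○○○○○…
step 3: q0 h=23  …○○○●●●[○]○○○○○○…
step 4: q0 h=24  …○○●●●●[○]○○○○○○…
step 5: q0 h=25  …○●●●●●[○]○○○○○○…
step 6: q0 h=26  …●●●●●●[○]○○○○○○…
step 7: q0 h=27  …●●●●●●[○]○○○○○○…
step 8: q0 h=28  …●●●●●●[○]○○○○○○…
step 9: q0 h=29  …●●●●●●[○]○○○○○○…
step 10: q0 h=30  …●●●●●●[○]○○○○○○…
step 11: q0 h=31  …●●●●●●[○]○○○○○○…
step 12: q0 h=32  …●●●●●●[○]○○○○○○…
step 13: q0 h=33  …●●●●●●[○]○○○○○○…
step 14: q0 h=34  …●●●●●●[○]○○○○○○|
step 15: q0 h=35  …●●●●●●[○]○○○○○|
step 16: q0 h=36  …●●●●●●[○]○○○○|
step 17: q0 h=37  …●●●●●●[○]○○○|
step 18: q0 h=38  …●●●●●●[○]○○|
step 19: q0 h=39  …●●●●●●[○]○|
step 20: q0 h=40  …●●●●●●[○]|
step 21: q0 h=40  …●●●●●●[●]|
step 22: q1 h=39  …●●●●●●[●]●|
step 23: q1 h=40  …●●●●●○[●]|
step 24: q1 h=40  …●●●●●○[○]|
step 25: q0 h=39  …●●●●●●[○]○|
step 26: q0 h=40  …●●●●●●[○]|
step 27: q0 h=40  …●●●●●●[●]|
step 28: q1 h=39  …●●●●●●[●]●|
step 29: q1 h=40  …●●●●●○[●]|
step 30: q1 h=40  …●●●●●○[○]|

1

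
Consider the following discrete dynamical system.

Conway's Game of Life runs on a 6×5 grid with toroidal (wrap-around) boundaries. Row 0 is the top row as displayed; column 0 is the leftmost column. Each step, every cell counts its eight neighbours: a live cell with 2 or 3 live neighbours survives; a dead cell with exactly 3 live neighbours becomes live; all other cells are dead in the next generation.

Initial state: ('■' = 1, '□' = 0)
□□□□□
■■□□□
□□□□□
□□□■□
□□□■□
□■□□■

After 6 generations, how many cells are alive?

[0] □□□□□
■■□□□
□□□□□
□□□■□
□□□■□
□■□□■
[1] □■□□□
□□□□□
□□□□□
□□□□□
□□■■■
□□□□□
[2] □□□□□
□□□□□
□□□□□
□□□■□
□□□■□
□□■■□
[3] □□□□□
□□□□□
□□□□□
□□□□□
□□□■■
□□■■□
[4] □□□□□
□□□□□
□□□□□
□□□□□
□□■■■
□□■■■
[5] □□□■□
□□□□□
□□□□□
□□□■□
□□■□■
□□■□■
[6] □□□■□
□□□□□
□□□□□
□□□■□
□□■□■
□□■□■

6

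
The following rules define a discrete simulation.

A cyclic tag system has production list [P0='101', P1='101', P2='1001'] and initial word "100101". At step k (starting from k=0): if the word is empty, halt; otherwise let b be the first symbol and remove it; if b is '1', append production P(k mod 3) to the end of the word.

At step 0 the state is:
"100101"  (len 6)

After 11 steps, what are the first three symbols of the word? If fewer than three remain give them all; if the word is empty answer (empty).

[0] "100101"  (len 6)
[1] "00101101"  (len 8)
[2] "0101101"  (len 7)
[3] "101101"  (len 6)
[4] "01101101"  (len 8)
[5] "1101101"  (len 7)
[6] "1011011001"  (len 10)
[7] "011011001101"  (len 12)
[8] "11011001101"  (len 11)
[9] "10110011011001"  (len 14)
[10] "0110011011001101"  (len 16)
[11] "110011011001101"  (len 15)

110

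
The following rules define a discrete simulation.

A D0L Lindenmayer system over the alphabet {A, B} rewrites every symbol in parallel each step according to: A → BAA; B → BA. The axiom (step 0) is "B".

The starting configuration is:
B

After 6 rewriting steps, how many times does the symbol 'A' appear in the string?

144

step 0: B
step 1: BA
step 2: BABAA
step 3: BABAABABAABAA
step 4: BABAABABAABAABABAABABAABAABABAABAA
step 5: BABAABABAABAABABAABABAABAABABAABAABABAABABAABAABABAABABAABAABABAABAABABAABABAABAABABAABAA
step 6: BABAABABAABAABABAABABAABAABABAABAABABAABABAABAABABAABABAAB…BAABABAABABAABAABABAABABAABAABABAABAABABAABABAABAABABAABAA  (len 233)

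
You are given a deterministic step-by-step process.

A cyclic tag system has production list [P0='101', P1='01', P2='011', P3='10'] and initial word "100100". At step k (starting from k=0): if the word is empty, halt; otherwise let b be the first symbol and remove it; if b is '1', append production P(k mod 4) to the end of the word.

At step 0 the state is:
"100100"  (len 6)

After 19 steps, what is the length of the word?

0) "100100"  (len 6)
1) "00100101"  (len 8)
2) "0100101"  (len 7)
3) "100101"  (len 6)
4) "0010110"  (len 7)
5) "010110"  (len 6)
6) "10110"  (len 5)
7) "0110011"  (len 7)
8) "110011"  (len 6)
9) "10011101"  (len 8)
10) "001110101"  (len 9)
11) "01110101"  (len 8)
12) "1110101"  (len 7)
13) "110101101"  (len 9)
14) "1010110101"  (len 10)
15) "010110101011"  (len 12)
16) "10110101011"  (len 11)
17) "0110101011101"  (len 13)
18) "110101011101"  (len 12)
19) "10101011101011"  (len 14)

14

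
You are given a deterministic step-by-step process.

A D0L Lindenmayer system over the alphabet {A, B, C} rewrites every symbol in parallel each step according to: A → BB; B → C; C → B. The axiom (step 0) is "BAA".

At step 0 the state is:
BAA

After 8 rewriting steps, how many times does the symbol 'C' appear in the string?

4

step 0: BAA
step 1: CBBBB
step 2: BCCCC
step 3: CBBBB
step 4: BCCCC
step 5: CBBBB
step 6: BCCCC
step 7: CBBBB
step 8: BCCCC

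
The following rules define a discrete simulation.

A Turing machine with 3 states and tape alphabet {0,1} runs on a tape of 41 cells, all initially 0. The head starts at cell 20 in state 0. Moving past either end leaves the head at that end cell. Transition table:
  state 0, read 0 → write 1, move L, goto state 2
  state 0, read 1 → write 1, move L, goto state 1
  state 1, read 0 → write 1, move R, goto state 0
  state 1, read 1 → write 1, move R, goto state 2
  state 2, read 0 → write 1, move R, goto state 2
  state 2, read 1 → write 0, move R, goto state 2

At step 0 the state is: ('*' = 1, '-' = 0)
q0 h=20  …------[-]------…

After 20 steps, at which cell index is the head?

38

k=0  q0 h=20  …------[-]------…
k=1  q2 h=19  …------[-]*-----…
k=2  q2 h=20  …-----*[*]------…
k=3  q2 h=21  …----*-[-]------…
k=4  q2 h=22  …---*-*[-]------…
k=5  q2 h=23  …--*-**[-]------…
k=6  q2 h=24  …-*-***[-]------…
k=7  q2 h=25  …*-****[-]------…
k=8  q2 h=26  …-*****[-]------…
k=9  q2 h=27  …******[-]------…
k=10  q2 h=28  …******[-]------…
k=11  q2 h=29  …******[-]------…
k=12  q2 h=30  …******[-]------…
k=13  q2 h=31  …******[-]------…
k=14  q2 h=32  …******[-]------…
k=15  q2 h=33  …******[-]------…
k=16  q2 h=34  …******[-]------|
k=17  q2 h=35  …******[-]-----|
k=18  q2 h=36  …******[-]----|
k=19  q2 h=37  …******[-]---|
k=20  q2 h=38  …******[-]--|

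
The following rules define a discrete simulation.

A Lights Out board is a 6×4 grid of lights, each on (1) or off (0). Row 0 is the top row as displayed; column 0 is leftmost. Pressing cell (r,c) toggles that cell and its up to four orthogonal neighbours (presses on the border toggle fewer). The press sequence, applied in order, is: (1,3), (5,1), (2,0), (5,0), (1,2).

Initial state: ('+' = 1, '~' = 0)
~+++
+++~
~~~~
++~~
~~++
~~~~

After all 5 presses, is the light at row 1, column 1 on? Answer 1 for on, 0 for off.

0

gen 0: ~+++
+++~
~~~~
++~~
~~++
~~~~
gen 1: ~++~
++~+
~~~+
++~~
~~++
~~~~
gen 2: ~++~
++~+
~~~+
++~~
~+++
+++~
gen 3: ~++~
~+~+
++~+
~+~~
~+++
+++~
gen 4: ~++~
~+~+
++~+
~+~~
++++
~~+~
gen 5: ~+~~
~~+~
++++
~+~~
++++
~~+~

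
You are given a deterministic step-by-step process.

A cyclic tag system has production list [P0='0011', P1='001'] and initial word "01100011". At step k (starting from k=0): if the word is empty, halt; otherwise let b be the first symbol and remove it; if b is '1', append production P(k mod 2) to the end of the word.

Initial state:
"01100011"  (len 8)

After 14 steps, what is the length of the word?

15

k=0  "01100011"  (len 8)
k=1  "1100011"  (len 7)
k=2  "100011001"  (len 9)
k=3  "000110010011"  (len 12)
k=4  "00110010011"  (len 11)
k=5  "0110010011"  (len 10)
k=6  "110010011"  (len 9)
k=7  "100100110011"  (len 12)
k=8  "00100110011001"  (len 14)
k=9  "0100110011001"  (len 13)
k=10  "100110011001"  (len 12)
k=11  "001100110010011"  (len 15)
k=12  "01100110010011"  (len 14)
k=13  "1100110010011"  (len 13)
k=14  "100110010011001"  (len 15)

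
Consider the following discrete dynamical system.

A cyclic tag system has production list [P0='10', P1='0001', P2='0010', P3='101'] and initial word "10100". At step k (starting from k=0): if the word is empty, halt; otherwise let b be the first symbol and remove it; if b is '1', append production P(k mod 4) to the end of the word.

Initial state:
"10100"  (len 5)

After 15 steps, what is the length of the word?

gen 0: "10100"  (len 5)
gen 1: "010010"  (len 6)
gen 2: "10010"  (len 5)
gen 3: "00100010"  (len 8)
gen 4: "0100010"  (len 7)
gen 5: "100010"  (len 6)
gen 6: "000100001"  (len 9)
gen 7: "00100001"  (len 8)
gen 8: "0100001"  (len 7)
gen 9: "100001"  (len 6)
gen 10: "000010001"  (len 9)
gen 11: "00010001"  (len 8)
gen 12: "0010001"  (len 7)
gen 13: "010001"  (len 6)
gen 14: "10001"  (len 5)
gen 15: "00010010"  (len 8)

8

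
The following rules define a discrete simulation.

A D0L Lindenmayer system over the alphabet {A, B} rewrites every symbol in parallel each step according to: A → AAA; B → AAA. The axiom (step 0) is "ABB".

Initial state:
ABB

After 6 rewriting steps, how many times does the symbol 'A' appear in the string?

0) ABB
1) AAAAAAAAA
2) AAAAAAAAAAAAAAAAAAAAAAAAAAA
3) AAAAAAAAAAAAAAAAAAAAAAAAAAAAAAAAAAAAAAAAAAAAAAAAAAAAAAAAAAAAAAAAAAAAAAAAAAAAAAAAA
4) AAAAAAAAAAAAAAAAAAAAAAAAAAAAAAAAAAAAAAAAAAAAAAAAAAAAAAAAAA…AAAAAAAAAAAAAAAAAAAAAAAAAAAAAAAAAAAAAAAAAAAAAAAAAAAAAAAAAA  (len 243)
5) AAAAAAAAAAAAAAAAAAAAAAAAAAAAAAAAAAAAAAAAAAAAAAAAAAAAAAAAAA…AAAAAAAAAAAAAAAAAAAAAAAAAAAAAAAAAAAAAAAAAAAAAAAAAAAAAAAAAA  (len 729)
6) AAAAAAAAAAAAAAAAAAAAAAAAAAAAAAAAAAAAAAAAAAAAAAAAAAAAAAAAAA…AAAAAAAAAAAAAAAAAAAAAAAAAAAAAAAAAAAAAAAAAAAAAAAAAAAAAAAAAA  (len 2187)

2187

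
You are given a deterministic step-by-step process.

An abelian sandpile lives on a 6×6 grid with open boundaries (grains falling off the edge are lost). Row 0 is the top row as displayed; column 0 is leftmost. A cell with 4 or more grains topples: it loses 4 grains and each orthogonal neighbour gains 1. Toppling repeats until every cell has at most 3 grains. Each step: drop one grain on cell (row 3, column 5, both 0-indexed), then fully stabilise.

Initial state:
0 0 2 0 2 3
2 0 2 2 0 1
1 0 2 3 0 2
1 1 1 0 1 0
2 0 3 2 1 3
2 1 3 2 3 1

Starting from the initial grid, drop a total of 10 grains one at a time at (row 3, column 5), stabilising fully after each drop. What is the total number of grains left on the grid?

54

t=0: 0 0 2 0 2 3
2 0 2 2 0 1
1 0 2 3 0 2
1 1 1 0 1 0
2 0 3 2 1 3
2 1 3 2 3 1
t=1: 0 0 2 0 2 3
2 0 2 2 0 1
1 0 2 3 0 2
1 1 1 0 1 1
2 0 3 2 1 3
2 1 3 2 3 1
t=2: 0 0 2 0 2 3
2 0 2 2 0 1
1 0 2 3 0 2
1 1 1 0 1 2
2 0 3 2 1 3
2 1 3 2 3 1
t=3: 0 0 2 0 2 3
2 0 2 2 0 1
1 0 2 3 0 2
1 1 1 0 1 3
2 0 3 2 1 3
2 1 3 2 3 1
t=4: 0 0 2 0 2 3
2 0 2 2 0 1
1 0 2 3 0 3
1 1 1 0 2 1
2 0 3 2 2 0
2 1 3 2 3 2
t=5: 0 0 2 0 2 3
2 0 2 2 0 1
1 0 2 3 0 3
1 1 1 0 2 2
2 0 3 2 2 0
2 1 3 2 3 2
t=6: 0 0 2 0 2 3
2 0 2 2 0 1
1 0 2 3 0 3
1 1 1 0 2 3
2 0 3 2 2 0
2 1 3 2 3 2
t=7: 0 0 2 0 2 3
2 0 2 2 0 2
1 0 2 3 1 0
1 1 1 0 3 1
2 0 3 2 2 1
2 1 3 2 3 2
t=8: 0 0 2 0 2 3
2 0 2 2 0 2
1 0 2 3 1 0
1 1 1 0 3 2
2 0 3 2 2 1
2 1 3 2 3 2
t=9: 0 0 2 0 2 3
2 0 2 2 0 2
1 0 2 3 1 0
1 1 1 0 3 3
2 0 3 2 2 1
2 1 3 2 3 2
t=10: 0 0 2 0 2 3
2 0 2 2 0 2
1 0 2 3 2 1
1 1 1 1 0 1
2 0 3 2 3 2
2 1 3 2 3 2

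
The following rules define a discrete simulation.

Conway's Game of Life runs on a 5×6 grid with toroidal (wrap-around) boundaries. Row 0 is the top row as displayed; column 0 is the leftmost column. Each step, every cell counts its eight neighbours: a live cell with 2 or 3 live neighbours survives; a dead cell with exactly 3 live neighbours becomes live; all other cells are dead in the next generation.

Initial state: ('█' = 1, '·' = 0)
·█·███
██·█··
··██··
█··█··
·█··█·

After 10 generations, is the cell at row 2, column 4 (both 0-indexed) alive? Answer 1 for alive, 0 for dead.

0

[0] ·█·███
██·█··
··██··
█··█··
·█··█·
[1] ·█·█·█
██···█
█··██·
·█·██·
·█····
[2] ·█··██
·█·█··
···█··
██·███
·█·█··
[3] ·█·██·
█··█··
·█·█·█
██·█·█
·█·█··
[4] ██·██·
██·█·█
·█·█·█
·█·█·█
·█·█·█
[5] ···█··
···█··
·█·█·█
·█·█·█
·█·█·█
[6] ···█··
···█··
···█··
·█·█·█
···█··
[7] ··███·
··███·
···█··
···█··
···█··
[8] ······
······
······
··███·
······
[9] ······
······
···█··
···█··
···█··
[10] ······
······
······
··███·
······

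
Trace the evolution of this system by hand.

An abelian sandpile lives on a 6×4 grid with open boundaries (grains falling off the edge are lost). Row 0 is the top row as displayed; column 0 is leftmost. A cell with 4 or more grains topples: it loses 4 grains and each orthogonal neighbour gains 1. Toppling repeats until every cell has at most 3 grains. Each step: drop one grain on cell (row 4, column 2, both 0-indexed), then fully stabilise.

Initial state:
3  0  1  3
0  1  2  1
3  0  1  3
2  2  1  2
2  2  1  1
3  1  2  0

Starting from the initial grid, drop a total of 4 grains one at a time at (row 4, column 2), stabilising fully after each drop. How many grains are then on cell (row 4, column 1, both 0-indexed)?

0) 3  0  1  3
0  1  2  1
3  0  1  3
2  2  1  2
2  2  1  1
3  1  2  0
1) 3  0  1  3
0  1  2  1
3  0  1  3
2  2  1  2
2  2  2  1
3  1  2  0
2) 3  0  1  3
0  1  2  1
3  0  1  3
2  2  1  2
2  2  3  1
3  1  2  0
3) 3  0  1  3
0  1  2  1
3  0  1  3
2  2  2  2
2  3  0  2
3  1  3  0
4) 3  0  1  3
0  1  2  1
3  0  1  3
2  2  2  2
2  3  1  2
3  1  3  0

3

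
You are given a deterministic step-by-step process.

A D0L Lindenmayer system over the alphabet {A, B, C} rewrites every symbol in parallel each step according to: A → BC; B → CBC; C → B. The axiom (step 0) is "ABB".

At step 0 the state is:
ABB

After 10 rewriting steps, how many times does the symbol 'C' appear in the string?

t=0: ABB
t=1: BCCBCCBC
t=2: CBCBBCBCBBCBCB
t=3: BCBCBCBCCBCBCBCBCBCCBCBCBCBCBC
t=4: CBCBCBCBCBCBCBCBBCBCBCBCBCBCBCBCBCBCBBCBCBCBCBCBCBCBCBCBCB
t=5: BCBCBCBCBCBCBCBCBCBCBCBCBCBCBCBCCBCBCBCBCBCBCBCBCBCBCBCBCBCBCBCBCBCBCBCBCBCCBCBCBCBCBCBCBCBCBCBCBCBCBCBCBCBCBCBCBCBCBC
t=6: CBCBCBCBCBCBCBCBCBCBCBCBCBCBCBCBCBCBCBCBCBCBCBCBCBCBCBCBCB…CBCBCBCBCBCBCBCBCBCBCBCBCBCBCBCBCBCBCBCBCBCBCBCBCBCBCBCBCB  (len 234)
t=7: BCBCBCBCBCBCBCBCBCBCBCBCBCBCBCBCBCBCBCBCBCBCBCBCBCBCBCBCBC…BCBCBCBCBCBCBCBCBCBCBCBCBCBCBCBCBCBCBCBCBCBCBCBCBCBCBCBCBC  (len 470)
t=8: CBCBCBCBCBCBCBCBCBCBCBCBCBCBCBCBCBCBCBCBCBCBCBCBCBCBCBCBCB…CBCBCBCBCBCBCBCBCBCBCBCBCBCBCBCBCBCBCBCBCBCBCBCBCBCBCBCBCB  (len 938)
t=9: BCBCBCBCBCBCBCBCBCBCBCBCBCBCBCBCBCBCBCBCBCBCBCBCBCBCBCBCBC…BCBCBCBCBCBCBCBCBCBCBCBCBCBCBCBCBCBCBCBCBCBCBCBCBCBCBCBCBC  (len 1878)
t=10: CBCBCBCBCBCBCBCBCBCBCBCBCBCBCBCBCBCBCBCBCBCBCBCBCBCBCBCBCB…CBCBCBCBCBCBCBCBCBCBCBCBCBCBCBCBCBCBCBCBCBCBCBCBCBCBCBCBCB  (len 3754)

1876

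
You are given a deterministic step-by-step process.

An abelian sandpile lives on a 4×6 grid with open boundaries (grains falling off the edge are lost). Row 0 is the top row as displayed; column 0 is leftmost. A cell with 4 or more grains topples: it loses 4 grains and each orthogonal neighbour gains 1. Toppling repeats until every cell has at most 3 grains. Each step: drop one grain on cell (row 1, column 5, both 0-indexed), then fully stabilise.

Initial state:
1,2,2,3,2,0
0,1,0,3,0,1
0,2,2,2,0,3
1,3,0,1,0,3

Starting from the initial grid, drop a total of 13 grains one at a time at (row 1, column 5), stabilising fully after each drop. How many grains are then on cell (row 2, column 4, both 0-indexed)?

1

[0] 1,2,2,3,2,0
0,1,0,3,0,1
0,2,2,2,0,3
1,3,0,1,0,3
[1] 1,2,2,3,2,0
0,1,0,3,0,2
0,2,2,2,0,3
1,3,0,1,0,3
[2] 1,2,2,3,2,0
0,1,0,3,0,3
0,2,2,2,0,3
1,3,0,1,0,3
[3] 1,2,2,3,2,1
0,1,0,3,1,1
0,2,2,2,1,1
1,3,0,1,1,0
[4] 1,2,2,3,2,1
0,1,0,3,1,2
0,2,2,2,1,1
1,3,0,1,1,0
[5] 1,2,2,3,2,1
0,1,0,3,1,3
0,2,2,2,1,1
1,3,0,1,1,0
[6] 1,2,2,3,2,2
0,1,0,3,2,0
0,2,2,2,1,2
1,3,0,1,1,0
[7] 1,2,2,3,2,2
0,1,0,3,2,1
0,2,2,2,1,2
1,3,0,1,1,0
[8] 1,2,2,3,2,2
0,1,0,3,2,2
0,2,2,2,1,2
1,3,0,1,1,0
[9] 1,2,2,3,2,2
0,1,0,3,2,3
0,2,2,2,1,2
1,3,0,1,1,0
[10] 1,2,2,3,2,3
0,1,0,3,3,0
0,2,2,2,1,3
1,3,0,1,1,0
[11] 1,2,2,3,2,3
0,1,0,3,3,1
0,2,2,2,1,3
1,3,0,1,1,0
[12] 1,2,2,3,2,3
0,1,0,3,3,2
0,2,2,2,1,3
1,3,0,1,1,0
[13] 1,2,2,3,2,3
0,1,0,3,3,3
0,2,2,2,1,3
1,3,0,1,1,0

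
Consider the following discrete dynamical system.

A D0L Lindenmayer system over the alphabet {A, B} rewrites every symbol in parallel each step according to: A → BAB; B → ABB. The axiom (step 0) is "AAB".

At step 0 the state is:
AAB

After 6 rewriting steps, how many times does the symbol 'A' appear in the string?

k=0  AAB
k=1  BABBABABB
k=2  ABBBABABBABBBABABBBABABBABB
k=3  BABABBABBABBBABABBBABABBABBBABABBABBABBBABABBBABABBABBABBBABABBBABABBABBBABABBABB
k=4  ABBBABABBBABABBABBBABABBABBBABABBABBABBBABABBBABABBABBABBB…BABBABBBABABBBABABBABBBABABBABBABBBABABBBABABBABBBABABBABB  (len 243)
k=5  BABABBABBABBBABABBBABABBABBABBBABABBBABABBABBBABABBABBABBB…BABBABBBABABBBABABBABBBABABBABBABBBABABBBABABBABBBABABBABB  (len 729)
k=6  ABBBABABBBABABBABBBABABBABBBABABBABBABBBABABBBABABBABBABBB…BABBABBBABABBBABABBABBBABABBABBABBBABABBBABABBABBBABABBABB  (len 2187)

729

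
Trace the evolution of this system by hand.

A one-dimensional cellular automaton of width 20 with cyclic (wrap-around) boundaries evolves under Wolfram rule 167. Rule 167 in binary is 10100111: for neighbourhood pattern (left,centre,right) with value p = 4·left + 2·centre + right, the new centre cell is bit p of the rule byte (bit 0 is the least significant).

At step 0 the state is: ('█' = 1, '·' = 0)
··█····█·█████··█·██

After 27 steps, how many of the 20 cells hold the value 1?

12

[0] ··█····█·█████··█·██
[1] ·██·█████·███··███··
[2] █··█·███·█·█··█·█··█
[3] ··███·█·████·████·█·
[4] ██·█·███·██·█·██·██·
[5] ··███·█·█··███··█··█
[6] ·█·█·████·█·█··██·██
[7] █████·██·████·█··█··
[8] ·███·█··█·██·██·██·█
[9] █·█·██·███··█··█··██
[10] ·███··█·█··██·██·█·█
[11] █·█··████·█··█··████
[12] ·██·█·██·██·██·█·███
[13] █··███··█··█··███·█·
[14] █·█·█··██·██·█·█·███
[15] ·████·█··█··█████·██
[16] █·██·██·██·█·███·█··
[17] ██··█··█··███·█·██·█
[18] █··██·██·█·█·███··█·
[19] █·█··█··█████·█··███
[20] ·██·██·█·███·██·█·██
[21] █··█··███·█·█··███··
[22] █·██·█·█·████·█·█··█
[23] ·█··█████·██·████·█·
[24] ██·█·███·█··█·██·██·
[25] ··███·█·██·███··█··█
[26] ·█·█·███··█·█··██·██
[27] █████·█··████·█··█··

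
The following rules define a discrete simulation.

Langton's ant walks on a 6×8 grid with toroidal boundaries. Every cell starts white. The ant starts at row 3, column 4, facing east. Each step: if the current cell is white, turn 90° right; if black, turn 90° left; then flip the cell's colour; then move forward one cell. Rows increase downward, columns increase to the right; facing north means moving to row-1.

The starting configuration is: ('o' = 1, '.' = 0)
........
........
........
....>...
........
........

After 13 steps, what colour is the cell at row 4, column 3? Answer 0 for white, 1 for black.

t=0: ........
........
........
....>...
........
........
t=1: ........
........
........
....o...
....v...
........
t=2: ........
........
........
....o...
...<o...
........
t=3: ........
........
........
...^o...
...oo...
........
t=4: ........
........
........
...o>...
...oo...
........
t=5: ........
........
....^...
...o....
...oo...
........
t=6: ........
........
....o>..
...o....
...oo...
........
t=7: ........
........
....oo..
...o.v..
...oo...
........
t=8: ........
........
....oo..
...o<o..
...oo...
........
t=9: ........
........
....^o..
...ooo..
...oo...
........
t=10: ........
........
...<.o..
...ooo..
...oo...
........
t=11: ........
...^....
...o.o..
...ooo..
...oo...
........
t=12: ........
...o>...
...o.o..
...ooo..
...oo...
........
t=13: ........
...oo...
...ovo..
...ooo..
...oo...
........

1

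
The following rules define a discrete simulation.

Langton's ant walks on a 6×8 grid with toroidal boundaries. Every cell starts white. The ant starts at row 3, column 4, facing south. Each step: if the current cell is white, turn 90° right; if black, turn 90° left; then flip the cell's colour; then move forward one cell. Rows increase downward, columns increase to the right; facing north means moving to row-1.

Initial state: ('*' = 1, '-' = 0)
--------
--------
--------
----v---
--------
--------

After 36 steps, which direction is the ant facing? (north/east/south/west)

gen 0: --------
--------
--------
----v---
--------
--------
gen 1: --------
--------
--------
---<*---
--------
--------
gen 2: --------
--------
---^----
---**---
--------
--------
gen 3: --------
--------
---*>---
---**---
--------
--------
gen 4: --------
--------
---**---
---*v---
--------
--------
gen 5: --------
--------
---**---
---*->--
--------
--------
gen 6: --------
--------
---**---
---*-*--
-----v--
--------
gen 7: --------
--------
---**---
---*-*--
----<*--
--------
gen 8: --------
--------
---**---
---*^*--
----**--
--------
gen 9: --------
--------
---**---
---**>--
----**--
--------
gen 10: --------
--------
---**^--
---**---
----**--
--------
gen 11: --------
--------
---***>-
---**---
----**--
--------
gen 12: --------
--------
---****-
---**-v-
----**--
--------
gen 13: --------
--------
---****-
---**<*-
----**--
--------
gen 14: --------
--------
---**^*-
---****-
----**--
--------
gen 15: --------
--------
---*<-*-
---****-
----**--
--------
gen 16: --------
--------
---*--*-
---*v**-
----**--
--------
gen 17: --------
--------
---*--*-
---*->*-
----**--
--------
gen 18: --------
--------
---*-^*-
---*--*-
----**--
--------
gen 19: --------
--------
---*-*>-
---*--*-
----**--
--------
gen 20: --------
------^-
---*-*--
---*--*-
----**--
--------
gen 21: --------
------*>
---*-*--
---*--*-
----**--
--------
gen 22: --------
------**
---*-*-v
---*--*-
----**--
--------
gen 23: --------
------**
---*-*<*
---*--*-
----**--
--------
gen 24: --------
------^*
---*-***
---*--*-
----**--
--------
gen 25: --------
-----<-*
---*-***
---*--*-
----**--
--------
gen 26: -----^--
-----*-*
---*-***
---*--*-
----**--
--------
gen 27: -----*>-
-----*-*
---*-***
---*--*-
----**--
--------
gen 28: -----**-
-----*v*
---*-***
---*--*-
----**--
--------
gen 29: -----**-
-----<**
---*-***
---*--*-
----**--
--------
gen 30: -----**-
------**
---*-v**
---*--*-
----**--
--------
gen 31: -----**-
------**
---*-->*
---*--*-
----**--
--------
gen 32: -----**-
------^*
---*---*
---*--*-
----**--
--------
gen 33: -----**-
-----<-*
---*---*
---*--*-
----**--
--------
gen 34: -----^*-
-----*-*
---*---*
---*--*-
----**--
--------
gen 35: ----<-*-
-----*-*
---*---*
---*--*-
----**--
--------
gen 36: ----*-*-
-----*-*
---*---*
---*--*-
----**--
----^---

north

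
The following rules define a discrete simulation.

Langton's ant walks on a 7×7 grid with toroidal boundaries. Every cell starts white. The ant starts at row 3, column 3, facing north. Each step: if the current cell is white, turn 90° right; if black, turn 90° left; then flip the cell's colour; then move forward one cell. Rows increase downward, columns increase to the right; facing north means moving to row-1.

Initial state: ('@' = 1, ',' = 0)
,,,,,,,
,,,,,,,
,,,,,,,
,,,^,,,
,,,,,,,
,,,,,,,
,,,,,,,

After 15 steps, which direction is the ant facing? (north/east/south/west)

east

gen 0: ,,,,,,,
,,,,,,,
,,,,,,,
,,,^,,,
,,,,,,,
,,,,,,,
,,,,,,,
gen 1: ,,,,,,,
,,,,,,,
,,,,,,,
,,,@>,,
,,,,,,,
,,,,,,,
,,,,,,,
gen 2: ,,,,,,,
,,,,,,,
,,,,,,,
,,,@@,,
,,,,v,,
,,,,,,,
,,,,,,,
gen 3: ,,,,,,,
,,,,,,,
,,,,,,,
,,,@@,,
,,,<@,,
,,,,,,,
,,,,,,,
gen 4: ,,,,,,,
,,,,,,,
,,,,,,,
,,,^@,,
,,,@@,,
,,,,,,,
,,,,,,,
gen 5: ,,,,,,,
,,,,,,,
,,,,,,,
,,<,@,,
,,,@@,,
,,,,,,,
,,,,,,,
gen 6: ,,,,,,,
,,,,,,,
,,^,,,,
,,@,@,,
,,,@@,,
,,,,,,,
,,,,,,,
gen 7: ,,,,,,,
,,,,,,,
,,@>,,,
,,@,@,,
,,,@@,,
,,,,,,,
,,,,,,,
gen 8: ,,,,,,,
,,,,,,,
,,@@,,,
,,@v@,,
,,,@@,,
,,,,,,,
,,,,,,,
gen 9: ,,,,,,,
,,,,,,,
,,@@,,,
,,<@@,,
,,,@@,,
,,,,,,,
,,,,,,,
gen 10: ,,,,,,,
,,,,,,,
,,@@,,,
,,,@@,,
,,v@@,,
,,,,,,,
,,,,,,,
gen 11: ,,,,,,,
,,,,,,,
,,@@,,,
,,,@@,,
,<@@@,,
,,,,,,,
,,,,,,,
gen 12: ,,,,,,,
,,,,,,,
,,@@,,,
,^,@@,,
,@@@@,,
,,,,,,,
,,,,,,,
gen 13: ,,,,,,,
,,,,,,,
,,@@,,,
,@>@@,,
,@@@@,,
,,,,,,,
,,,,,,,
gen 14: ,,,,,,,
,,,,,,,
,,@@,,,
,@@@@,,
,@v@@,,
,,,,,,,
,,,,,,,
gen 15: ,,,,,,,
,,,,,,,
,,@@,,,
,@@@@,,
,@,>@,,
,,,,,,,
,,,,,,,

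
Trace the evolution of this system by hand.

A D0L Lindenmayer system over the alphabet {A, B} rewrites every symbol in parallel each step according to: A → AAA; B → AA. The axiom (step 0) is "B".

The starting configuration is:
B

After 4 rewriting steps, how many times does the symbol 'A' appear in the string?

t=0: B
t=1: AA
t=2: AAAAAA
t=3: AAAAAAAAAAAAAAAAAA
t=4: AAAAAAAAAAAAAAAAAAAAAAAAAAAAAAAAAAAAAAAAAAAAAAAAAAAAAA

54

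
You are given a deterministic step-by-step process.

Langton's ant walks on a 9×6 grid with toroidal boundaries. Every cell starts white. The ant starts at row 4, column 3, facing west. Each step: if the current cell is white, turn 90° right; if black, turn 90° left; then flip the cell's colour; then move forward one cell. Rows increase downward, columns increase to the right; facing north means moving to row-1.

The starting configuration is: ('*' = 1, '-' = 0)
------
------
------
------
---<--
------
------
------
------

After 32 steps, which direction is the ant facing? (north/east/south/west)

[0] ------
------
------
------
---<--
------
------
------
------
[1] ------
------
------
---^--
---*--
------
------
------
------
[2] ------
------
------
---*>-
---*--
------
------
------
------
[3] ------
------
------
---**-
---*v-
------
------
------
------
[4] ------
------
------
---**-
---<*-
------
------
------
------
[5] ------
------
------
---**-
----*-
---v--
------
------
------
[6] ------
------
------
---**-
----*-
--<*--
------
------
------
[7] ------
------
------
---**-
--^-*-
--**--
------
------
------
[8] ------
------
------
---**-
--*>*-
--**--
------
------
------
[9] ------
------
------
---**-
--***-
--*v--
------
------
------
[10] ------
------
------
---**-
--***-
--*->-
------
------
------
[11] ------
------
------
---**-
--***-
--*-*-
----v-
------
------
[12] ------
------
------
---**-
--***-
--*-*-
---<*-
------
------
[13] ------
------
------
---**-
--***-
--*^*-
---**-
------
------
[14] ------
------
------
---**-
--***-
--**>-
---**-
------
------
[15] ------
------
------
---**-
--**^-
--**--
---**-
------
------
[16] ------
------
------
---**-
--*<--
--**--
---**-
------
------
[17] ------
------
------
---**-
--*---
--*v--
---**-
------
------
[18] ------
------
------
---**-
--*---
--*->-
---**-
------
------
[19] ------
------
------
---**-
--*---
--*-*-
---*v-
------
------
[20] ------
------
------
---**-
--*---
--*-*-
---*->
------
------
[21] ------
------
------
---**-
--*---
--*-*-
---*-*
-----v
------
[22] ------
------
------
---**-
--*---
--*-*-
---*-*
----<*
------
[23] ------
------
------
---**-
--*---
--*-*-
---*^*
----**
------
[24] ------
------
------
---**-
--*---
--*-*-
---**>
----**
------
[25] ------
------
------
---**-
--*---
--*-*^
---**-
----**
------
[26] ------
------
------
---**-
--*---
>-*-**
---**-
----**
------
[27] ------
------
------
---**-
--*---
*-*-**
v--**-
----**
------
[28] ------
------
------
---**-
--*---
*-*-**
*--**<
----**
------
[29] ------
------
------
---**-
--*---
*-*-*^
*--***
----**
------
[30] ------
------
------
---**-
--*---
*-*-<-
*--***
----**
------
[31] ------
------
------
---**-
--*---
*-*---
*--*v*
----**
------
[32] ------
------
------
---**-
--*---
*-*---
*--*->
----**
------

east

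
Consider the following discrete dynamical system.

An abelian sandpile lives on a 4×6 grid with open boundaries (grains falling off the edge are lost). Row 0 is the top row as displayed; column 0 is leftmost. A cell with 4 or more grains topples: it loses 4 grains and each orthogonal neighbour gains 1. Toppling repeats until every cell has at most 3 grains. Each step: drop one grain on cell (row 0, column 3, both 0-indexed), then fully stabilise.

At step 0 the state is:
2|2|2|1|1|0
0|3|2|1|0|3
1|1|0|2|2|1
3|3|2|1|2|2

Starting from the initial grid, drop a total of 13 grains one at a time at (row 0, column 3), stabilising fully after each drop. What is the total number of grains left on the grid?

k=0  2|2|2|1|1|0
0|3|2|1|0|3
1|1|0|2|2|1
3|3|2|1|2|2
k=1  2|2|2|2|1|0
0|3|2|1|0|3
1|1|0|2|2|1
3|3|2|1|2|2
k=2  2|2|2|3|1|0
0|3|2|1|0|3
1|1|0|2|2|1
3|3|2|1|2|2
k=3  2|2|3|0|2|0
0|3|2|2|0|3
1|1|0|2|2|1
3|3|2|1|2|2
k=4  2|2|3|1|2|0
0|3|2|2|0|3
1|1|0|2|2|1
3|3|2|1|2|2
k=5  2|2|3|2|2|0
0|3|2|2|0|3
1|1|0|2|2|1
3|3|2|1|2|2
k=6  2|2|3|3|2|0
0|3|2|2|0|3
1|1|0|2|2|1
3|3|2|1|2|2
k=7  2|3|0|1|3|0
0|3|3|3|0|3
1|1|0|2|2|1
3|3|2|1|2|2
k=8  2|3|0|2|3|0
0|3|3|3|0|3
1|1|0|2|2|1
3|3|2|1|2|2
k=9  2|3|0|3|3|0
0|3|3|3|0|3
1|1|0|2|2|1
3|3|2|1|2|2
k=10  3|0|3|2|0|1
1|1|1|1|2|3
1|2|1|3|2|1
3|3|2|1|2|2
k=11  3|0|3|3|0|1
1|1|1|1|2|3
1|2|1|3|2|1
3|3|2|1|2|2
k=12  3|1|0|1|1|1
1|1|2|2|2|3
1|2|1|3|2|1
3|3|2|1|2|2
k=13  3|1|0|2|1|1
1|1|2|2|2|3
1|2|1|3|2|1
3|3|2|1|2|2

42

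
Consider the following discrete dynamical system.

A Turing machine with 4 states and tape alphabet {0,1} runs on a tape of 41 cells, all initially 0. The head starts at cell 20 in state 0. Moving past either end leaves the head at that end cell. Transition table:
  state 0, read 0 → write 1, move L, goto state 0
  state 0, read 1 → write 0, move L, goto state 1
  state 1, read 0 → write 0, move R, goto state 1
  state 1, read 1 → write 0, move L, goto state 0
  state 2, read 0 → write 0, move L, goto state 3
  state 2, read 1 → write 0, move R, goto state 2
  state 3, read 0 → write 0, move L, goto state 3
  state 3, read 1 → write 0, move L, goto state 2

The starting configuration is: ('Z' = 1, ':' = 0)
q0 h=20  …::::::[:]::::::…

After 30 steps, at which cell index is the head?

gen 0: q0 h=20  …::::::[:]::::::…
gen 1: q0 h=19  …::::::[:]Z:::::…
gen 2: q0 h=18  …::::::[:]ZZ::::…
gen 3: q0 h=17  …::::::[:]ZZZ:::…
gen 4: q0 h=16  …::::::[:]ZZZZ::…
gen 5: q0 h=15  …::::::[:]ZZZZZ:…
gen 6: q0 h=14  …::::::[:]ZZZZZZ…
gen 7: q0 h=13  …::::::[:]ZZZZZZ…
gen 8: q0 h=12  …::::::[:]ZZZZZZ…
gen 9: q0 h=11  …::::::[:]ZZZZZZ…
gen 10: q0 h=10  …::::::[:]ZZZZZZ…
gen 11: q0 h= 9  …::::::[:]ZZZZZZ…
gen 12: q0 h= 8  …::::::[:]ZZZZZZ…
gen 13: q0 h= 7  …::::::[:]ZZZZZZ…
gen 14: q0 h= 6  |::::::[:]ZZZZZZ…
gen 15: q0 h= 5  |:::::[:]ZZZZZZ…
gen 16: q0 h= 4  |::::[:]ZZZZZZ…
gen 17: q0 h= 3  |:::[:]ZZZZZZ…
gen 18: q0 h= 2  |::[:]ZZZZZZ…
gen 19: q0 h= 1  |:[:]ZZZZZZ…
gen 20: q0 h= 0  |[:]ZZZZZZ…
gen 21: q0 h= 0  |[Z]ZZZZZZ…
gen 22: q1 h= 0  |[:]ZZZZZZ…
gen 23: q1 h= 1  |:[Z]ZZZZZZ…
gen 24: q0 h= 0  |[:]:ZZZZZ…
gen 25: q0 h= 0  |[Z]:ZZZZZ…
gen 26: q1 h= 0  |[:]:ZZZZZ…
gen 27: q1 h= 1  |:[:]ZZZZZZ…
gen 28: q1 h= 2  |::[Z]ZZZZZZ…
gen 29: q0 h= 1  |:[:]:ZZZZZ…
gen 30: q0 h= 0  |[:]Z:ZZZZ…

0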